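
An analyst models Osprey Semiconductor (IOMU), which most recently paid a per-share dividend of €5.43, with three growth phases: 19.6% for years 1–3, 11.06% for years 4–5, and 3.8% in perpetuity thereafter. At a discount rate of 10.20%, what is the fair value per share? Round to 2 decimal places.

€147.62

Three-stage DDM. Project D₁…D_5; terminal Gordon value at t=5 with g = 0.038; discount at r = 0.102.
D_1 = 6.4943
D_2 = 7.7672
D_3 = 9.2895
D_4 = 10.3169
D_5 = 11.4580
TV_5 = 11.8934/(0.102−0.038) = 185.8344
P₀ = Σ Dₜ/(1+r)ᵗ + TV_5/(1+r)^5 = 147.6215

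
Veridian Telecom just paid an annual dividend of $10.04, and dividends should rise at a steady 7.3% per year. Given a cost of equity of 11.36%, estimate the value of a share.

Gordon growth model: P₀ = D₁/(r − g). D₁ = 10.04 × (1 + 0.073) = 10.7729.
P₀ = 10.7729 / (0.1136 − 0.073) = 10.7729 / 0.0406 = 265.3429

$265.34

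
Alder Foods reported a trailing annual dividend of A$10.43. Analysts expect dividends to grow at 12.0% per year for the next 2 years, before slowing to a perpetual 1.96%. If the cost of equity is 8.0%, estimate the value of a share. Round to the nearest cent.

Two-stage DDM. Project D₁…D_2 at 0.12, terminal growth 0.0196, discount at r = 0.08.
D_1 = 11.6816
D_2 = 13.0834
Terminal value at t=2: TV = D_3/(r−g) = 13.3398/(0.08−0.0196) = 220.8581
P₀ = 11.6816/(1+0.08)^1 + 13.0834/(1+0.08)^2 + 220.8581/(1+0.08)^2 = 211.3834

A$211.38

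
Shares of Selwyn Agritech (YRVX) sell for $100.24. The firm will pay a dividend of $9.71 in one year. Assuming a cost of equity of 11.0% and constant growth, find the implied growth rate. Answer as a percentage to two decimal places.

1.31%

From P₀ = D₁/(r − g), the implied growth is g = r − D₁/P₀.
g = 0.11 − 9.71/100.24 = 0.11 − 0.09687 = 0.01313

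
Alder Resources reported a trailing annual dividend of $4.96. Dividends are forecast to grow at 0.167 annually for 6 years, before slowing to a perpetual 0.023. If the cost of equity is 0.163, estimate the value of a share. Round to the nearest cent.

Two-stage DDM. Project D₁…D_6 at 0.167, terminal growth 0.023, discount at r = 0.163.
D_1 = 5.7883
D_2 = 6.7550
D_3 = 7.8830
D_4 = 9.1995
D_5 = 10.7358
D_6 = 12.5287
Terminal value at t=6: TV = D_7/(r−g) = 12.8169/(0.163−0.023) = 91.5492
P₀ = 5.7883/(1+0.163)^1 + 6.7550/(1+0.163)^2 + 7.8830/(1+0.163)^3 + 9.1995/(1+0.163)^4 + 10.7358/(1+0.163)^5 + 12.5287/(1+0.163)^6 + 91.5492/(1+0.163)^6 = 67.1181

$67.12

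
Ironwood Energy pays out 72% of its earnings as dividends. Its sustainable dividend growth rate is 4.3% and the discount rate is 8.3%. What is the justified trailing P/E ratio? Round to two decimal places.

Justified trailing P/E = b(1+g)/(r−g) = 0.72×(1+0.043)/(0.083−0.043) = 18.7740

18.77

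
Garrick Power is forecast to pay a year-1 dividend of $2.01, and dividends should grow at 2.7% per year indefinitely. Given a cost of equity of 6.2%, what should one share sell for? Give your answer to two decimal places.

$57.43

Gordon growth model: P₀ = D₁/(r − g), with D₁ = 2.01 given directly.
P₀ = 2.0100 / (0.062 − 0.027) = 2.0100 / 0.035 = 57.4286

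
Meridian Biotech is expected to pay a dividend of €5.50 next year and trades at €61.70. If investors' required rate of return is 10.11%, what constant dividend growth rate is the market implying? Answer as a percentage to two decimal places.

1.20%

From P₀ = D₁/(r − g), the implied growth is g = r − D₁/P₀.
g = 0.1011 − 5.50/61.70 = 0.1011 − 0.08914 = 0.01196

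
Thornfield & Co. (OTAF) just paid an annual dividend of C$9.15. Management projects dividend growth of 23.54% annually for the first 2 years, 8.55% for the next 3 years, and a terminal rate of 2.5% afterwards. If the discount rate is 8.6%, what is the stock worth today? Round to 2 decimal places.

C$256.43

Three-stage DDM. Project D₁…D_5; terminal Gordon value at t=5 with g = 0.025; discount at r = 0.086.
D_1 = 11.3039
D_2 = 13.9649
D_3 = 15.1588
D_4 = 16.4549
D_5 = 17.8618
TV_5 = 18.3084/(0.086−0.025) = 300.1372
P₀ = Σ Dₜ/(1+r)ᵗ + TV_5/(1+r)^5 = 256.4263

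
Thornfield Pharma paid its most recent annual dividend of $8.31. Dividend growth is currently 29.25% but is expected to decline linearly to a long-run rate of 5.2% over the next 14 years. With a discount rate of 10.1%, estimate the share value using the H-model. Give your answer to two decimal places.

$463.92

H-model: P₀ = D₀[(1+g_L) + H(g_S−g_L)]/(r−g_L), with H = 14/2 = 7.
P₀ = 8.31 × [(1+0.052) + 7×(0.2925−0.052)] / (0.101−0.052)
   = 8.31 × 2.7355 / 0.049 = 463.9185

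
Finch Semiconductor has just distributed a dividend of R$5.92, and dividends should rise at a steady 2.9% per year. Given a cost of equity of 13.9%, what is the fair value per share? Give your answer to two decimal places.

R$55.38

Gordon growth model: P₀ = D₁/(r − g). D₁ = 5.92 × (1 + 0.029) = 6.0917.
P₀ = 6.0917 / (0.139 − 0.029) = 6.0917 / 0.11 = 55.3789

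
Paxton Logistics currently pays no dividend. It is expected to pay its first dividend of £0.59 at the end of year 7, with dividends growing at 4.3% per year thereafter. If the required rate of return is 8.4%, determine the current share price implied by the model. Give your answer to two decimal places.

Deferred-dividend DDM. At t=6 the remaining stream is a growing perpetuity with first payment D_7 = 0.59.
V_6 = D_7/(r−g) = 0.59/(0.084−0.043) = 14.3902
P₀ = V_6/(1+r)^6 = 14.3902/(1+0.084)^6 = 8.8694

£8.87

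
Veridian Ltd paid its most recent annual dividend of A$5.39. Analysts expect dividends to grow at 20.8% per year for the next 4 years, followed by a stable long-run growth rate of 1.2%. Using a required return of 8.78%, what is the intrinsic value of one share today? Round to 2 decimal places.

Two-stage DDM. Project D₁…D_4 at 0.208, terminal growth 0.012, discount at r = 0.0878.
D_1 = 6.5111
D_2 = 7.8654
D_3 = 9.5014
D_4 = 11.4777
Terminal value at t=4: TV = D_5/(r−g) = 11.6155/(0.0878−0.012) = 153.2385
P₀ = 6.5111/(1+0.0878)^1 + 7.8654/(1+0.0878)^2 + 9.5014/(1+0.0878)^3 + 11.4777/(1+0.0878)^4 + 153.2385/(1+0.0878)^4 = 137.6500

A$137.65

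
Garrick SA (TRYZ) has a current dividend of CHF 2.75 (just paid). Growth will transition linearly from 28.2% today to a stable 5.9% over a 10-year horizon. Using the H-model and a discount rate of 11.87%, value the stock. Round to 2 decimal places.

CHF 100.14

H-model: P₀ = D₀[(1+g_L) + H(g_S−g_L)]/(r−g_L), with H = 10/2 = 5.
P₀ = 2.75 × [(1+0.059) + 5×(0.282−0.059)] / (0.1187−0.059)
   = 2.75 × 2.1740 / 0.0597 = 100.1424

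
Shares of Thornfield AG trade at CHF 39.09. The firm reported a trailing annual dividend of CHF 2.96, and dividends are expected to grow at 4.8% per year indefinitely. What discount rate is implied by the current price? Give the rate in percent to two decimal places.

12.74%

Rearranging the constant-growth DDM: r = D₁/P₀ + g.
D₁ = 2.96 × (1 + 0.048) = 3.1021.
r = 3.1021 / 39.09 + 0.048 = 0.07936 + 0.048 = 0.12736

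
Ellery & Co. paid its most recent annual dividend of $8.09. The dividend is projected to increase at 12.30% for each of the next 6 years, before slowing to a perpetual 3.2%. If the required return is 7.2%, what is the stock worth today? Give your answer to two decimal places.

$333.15

Two-stage DDM. Project D₁…D_6 at 0.123, terminal growth 0.032, discount at r = 0.072.
D_1 = 9.0851
D_2 = 10.2025
D_3 = 11.4574
D_4 = 12.8667
D_5 = 14.4493
D_6 = 16.2266
Terminal value at t=6: TV = D_7/(r−g) = 16.7458/(0.072−0.032) = 418.6458
P₀ = 9.0851/(1+0.072)^1 + 10.2025/(1+0.072)^2 + 11.4574/(1+0.072)^3 + 12.8667/(1+0.072)^4 + 14.4493/(1+0.072)^5 + 16.2266/(1+0.072)^6 + 418.6458/(1+0.072)^6 = 333.1479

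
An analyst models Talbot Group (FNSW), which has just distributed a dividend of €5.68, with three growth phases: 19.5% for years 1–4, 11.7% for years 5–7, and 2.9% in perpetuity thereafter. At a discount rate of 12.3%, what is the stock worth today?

Three-stage DDM. Project D₁…D_7; terminal Gordon value at t=7 with g = 0.029; discount at r = 0.123.
D_1 = 6.7876
D_2 = 8.1112
D_3 = 9.6929
D_4 = 11.5830
D_5 = 12.9382
D_6 = 14.4519
D_7 = 16.1428
TV_7 = 16.6110/(0.123−0.029) = 176.7124
P₀ = Σ Dₜ/(1+r)ᵗ + TV_7/(1+r)^7 = 126.6715

€126.67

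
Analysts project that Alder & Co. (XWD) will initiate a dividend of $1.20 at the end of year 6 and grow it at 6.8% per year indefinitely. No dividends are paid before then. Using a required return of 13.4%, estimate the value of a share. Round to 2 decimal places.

Deferred-dividend DDM. At t=5 the remaining stream is a growing perpetuity with first payment D_6 = 1.20.
V_5 = D_6/(r−g) = 1.20/(0.134−0.068) = 18.1818
P₀ = V_5/(1+r)^5 = 18.1818/(1+0.134)^5 = 9.6955

$9.70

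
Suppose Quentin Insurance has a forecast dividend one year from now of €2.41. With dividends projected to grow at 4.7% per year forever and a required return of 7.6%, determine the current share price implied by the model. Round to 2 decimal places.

Gordon growth model: P₀ = D₁/(r − g), with D₁ = 2.41 given directly.
P₀ = 2.4100 / (0.076 − 0.047) = 2.4100 / 0.029 = 83.1034

€83.10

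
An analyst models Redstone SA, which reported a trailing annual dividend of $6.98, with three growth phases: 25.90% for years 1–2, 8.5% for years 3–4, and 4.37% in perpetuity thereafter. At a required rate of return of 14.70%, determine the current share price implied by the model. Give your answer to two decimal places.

$107.58

Three-stage DDM. Project D₁…D_4; terminal Gordon value at t=4 with g = 0.0437; discount at r = 0.147.
D_1 = 8.7878
D_2 = 11.0639
D_3 = 12.0043
D_4 = 13.0247
TV_4 = 13.5938/(0.147−0.0437) = 131.5957
P₀ = Σ Dₜ/(1+r)ᵗ + TV_4/(1+r)^4 = 107.5820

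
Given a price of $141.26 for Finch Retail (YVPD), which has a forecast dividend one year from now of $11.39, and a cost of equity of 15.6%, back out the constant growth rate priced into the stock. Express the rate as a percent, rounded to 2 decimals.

7.54%

From P₀ = D₁/(r − g), the implied growth is g = r − D₁/P₀.
g = 0.156 − 11.39/141.26 = 0.156 − 0.08063 = 0.07537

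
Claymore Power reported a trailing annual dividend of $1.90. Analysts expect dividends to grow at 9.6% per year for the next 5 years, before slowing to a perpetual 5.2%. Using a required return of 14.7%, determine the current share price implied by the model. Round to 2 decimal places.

Two-stage DDM. Project D₁…D_5 at 0.096, terminal growth 0.052, discount at r = 0.147.
D_1 = 2.0824
D_2 = 2.2823
D_3 = 2.5014
D_4 = 2.7415
D_5 = 3.0047
Terminal value at t=5: TV = D_6/(r−g) = 3.1610/(0.147−0.052) = 33.2735
P₀ = 2.0824/(1+0.147)^1 + 2.2823/(1+0.147)^2 + 2.5014/(1+0.147)^3 + 2.7415/(1+0.147)^4 + 3.0047/(1+0.147)^5 + 33.2735/(1+0.147)^5 = 25.0657

$25.07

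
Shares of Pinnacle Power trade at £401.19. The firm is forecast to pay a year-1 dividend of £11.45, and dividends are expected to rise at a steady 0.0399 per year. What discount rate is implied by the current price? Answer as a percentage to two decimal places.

Rearranging the constant-growth DDM: r = D₁/P₀ + g.
r = 11.4500 / 401.19 + 0.0399 = 0.02854 + 0.0399 = 0.06844

6.84%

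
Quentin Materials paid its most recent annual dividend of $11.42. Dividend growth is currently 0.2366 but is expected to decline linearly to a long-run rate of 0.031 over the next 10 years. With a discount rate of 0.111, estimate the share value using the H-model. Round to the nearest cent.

H-model: P₀ = D₀[(1+g_L) + H(g_S−g_L)]/(r−g_L), with H = 10/2 = 5.
P₀ = 11.42 × [(1+0.031) + 5×(0.2366−0.031)] / (0.111−0.031)
   = 11.42 × 2.0590 / 0.08 = 293.9223

$293.92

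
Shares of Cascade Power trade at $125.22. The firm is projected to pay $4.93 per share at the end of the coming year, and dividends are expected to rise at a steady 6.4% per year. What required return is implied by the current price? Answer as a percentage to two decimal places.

Rearranging the constant-growth DDM: r = D₁/P₀ + g.
r = 4.9300 / 125.22 + 0.064 = 0.03937 + 0.064 = 0.10337

10.34%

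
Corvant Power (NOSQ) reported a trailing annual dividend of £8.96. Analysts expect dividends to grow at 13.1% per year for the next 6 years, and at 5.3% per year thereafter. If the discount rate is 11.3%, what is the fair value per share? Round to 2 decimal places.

Two-stage DDM. Project D₁…D_6 at 0.131, terminal growth 0.053, discount at r = 0.113.
D_1 = 10.1338
D_2 = 11.4613
D_3 = 12.9627
D_4 = 14.6608
D_5 = 16.5814
D_6 = 18.7536
Terminal value at t=6: TV = D_7/(r−g) = 19.7475/(0.113−0.053) = 329.1249
P₀ = 10.1338/(1+0.113)^1 + 11.4613/(1+0.113)^2 + 12.9627/(1+0.113)^3 + 14.6608/(1+0.113)^4 + 16.5814/(1+0.113)^5 + 18.7536/(1+0.113)^6 + 329.1249/(1+0.113)^6 = 230.0233

£230.02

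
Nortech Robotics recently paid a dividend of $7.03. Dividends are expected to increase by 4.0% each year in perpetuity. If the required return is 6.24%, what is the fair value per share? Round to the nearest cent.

Gordon growth model: P₀ = D₁/(r − g). D₁ = 7.03 × (1 + 0.04) = 7.3112.
P₀ = 7.3112 / (0.0624 − 0.04) = 7.3112 / 0.0224 = 326.3929

$326.39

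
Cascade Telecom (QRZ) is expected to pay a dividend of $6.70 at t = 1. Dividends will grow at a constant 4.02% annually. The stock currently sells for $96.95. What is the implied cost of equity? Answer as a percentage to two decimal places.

10.93%

Rearranging the constant-growth DDM: r = D₁/P₀ + g.
r = 6.7000 / 96.95 + 0.0402 = 0.06911 + 0.0402 = 0.10931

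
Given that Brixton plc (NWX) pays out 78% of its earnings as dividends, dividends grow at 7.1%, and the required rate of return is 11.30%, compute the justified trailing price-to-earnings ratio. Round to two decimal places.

19.89

Justified trailing P/E = b(1+g)/(r−g) = 0.78×(1+0.071)/(0.113−0.071) = 19.8900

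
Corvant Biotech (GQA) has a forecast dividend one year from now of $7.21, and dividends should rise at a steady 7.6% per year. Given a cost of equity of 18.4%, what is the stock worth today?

Gordon growth model: P₀ = D₁/(r − g), with D₁ = 7.21 given directly.
P₀ = 7.2100 / (0.184 − 0.076) = 7.2100 / 0.108 = 66.7593

$66.76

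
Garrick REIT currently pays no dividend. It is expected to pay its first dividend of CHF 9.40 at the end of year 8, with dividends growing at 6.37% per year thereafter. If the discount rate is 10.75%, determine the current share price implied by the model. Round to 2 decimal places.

CHF 105.01

Deferred-dividend DDM. At t=7 the remaining stream is a growing perpetuity with first payment D_8 = 9.40.
V_7 = D_8/(r−g) = 9.40/(0.1075−0.0637) = 214.6119
P₀ = V_7/(1+r)^7 = 214.6119/(1+0.1075)^7 = 105.0141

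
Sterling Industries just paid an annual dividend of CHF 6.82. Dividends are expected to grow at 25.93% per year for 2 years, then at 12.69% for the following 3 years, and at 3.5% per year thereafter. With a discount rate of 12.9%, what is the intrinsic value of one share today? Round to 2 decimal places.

Three-stage DDM. Project D₁…D_5; terminal Gordon value at t=5 with g = 0.035; discount at r = 0.129.
D_1 = 8.5884
D_2 = 10.8154
D_3 = 12.1879
D_4 = 13.7345
D_5 = 15.4774
TV_5 = 16.0191/(0.129−0.035) = 170.4164
P₀ = Σ Dₜ/(1+r)ᵗ + TV_5/(1+r)^5 = 134.3583

CHF 134.36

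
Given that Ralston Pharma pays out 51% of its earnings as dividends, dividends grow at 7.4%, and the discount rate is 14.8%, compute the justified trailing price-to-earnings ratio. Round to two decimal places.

Justified trailing P/E = b(1+g)/(r−g) = 0.51×(1+0.074)/(0.148−0.074) = 7.4019

7.40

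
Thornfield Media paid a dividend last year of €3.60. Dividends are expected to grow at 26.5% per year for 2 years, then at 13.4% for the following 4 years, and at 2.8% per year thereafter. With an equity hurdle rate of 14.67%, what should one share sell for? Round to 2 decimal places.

Three-stage DDM. Project D₁…D_6; terminal Gordon value at t=6 with g = 0.028; discount at r = 0.1467.
D_1 = 4.5540
D_2 = 5.7608
D_3 = 6.5328
D_4 = 7.4081
D_5 = 8.4008
D_6 = 9.5266
TV_6 = 9.7933/(0.1467−0.028) = 82.5046
P₀ = Σ Dₜ/(1+r)ᵗ + TV_6/(1+r)^6 = 61.6864

€61.69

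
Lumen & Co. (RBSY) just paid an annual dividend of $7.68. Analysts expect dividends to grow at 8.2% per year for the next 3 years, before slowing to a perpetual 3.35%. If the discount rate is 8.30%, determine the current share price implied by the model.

$182.90

Two-stage DDM. Project D₁…D_3 at 0.082, terminal growth 0.0335, discount at r = 0.083.
D_1 = 8.3098
D_2 = 8.9912
D_3 = 9.7284
Terminal value at t=3: TV = D_4/(r−g) = 10.0543/(0.083−0.0335) = 203.1179
P₀ = 8.3098/(1+0.083)^1 + 8.9912/(1+0.083)^2 + 9.7284/(1+0.083)^3 + 203.1179/(1+0.083)^3 = 182.9028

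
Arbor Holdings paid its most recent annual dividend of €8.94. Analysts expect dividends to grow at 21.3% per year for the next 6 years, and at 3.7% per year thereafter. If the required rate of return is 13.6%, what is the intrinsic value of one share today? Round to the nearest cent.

€206.70

Two-stage DDM. Project D₁…D_6 at 0.213, terminal growth 0.037, discount at r = 0.136.
D_1 = 10.8442
D_2 = 13.1540
D_3 = 15.9558
D_4 = 19.3544
D_5 = 23.4769
D_6 = 28.4775
Terminal value at t=6: TV = D_7/(r−g) = 29.5312/(0.136−0.037) = 298.2949
P₀ = 10.8442/(1+0.136)^1 + 13.1540/(1+0.136)^2 + 15.9558/(1+0.136)^3 + 19.3544/(1+0.136)^4 + 23.4769/(1+0.136)^5 + 28.4775/(1+0.136)^6 + 298.2949/(1+0.136)^6 = 206.7001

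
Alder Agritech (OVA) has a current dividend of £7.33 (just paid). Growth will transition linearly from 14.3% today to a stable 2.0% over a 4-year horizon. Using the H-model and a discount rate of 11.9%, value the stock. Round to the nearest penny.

H-model: P₀ = D₀[(1+g_L) + H(g_S−g_L)]/(r−g_L), with H = 4/2 = 2.
P₀ = 7.33 × [(1+0.02) + 2×(0.143−0.02)] / (0.119−0.02)
   = 7.33 × 1.2660 / 0.099 = 93.7352

£93.74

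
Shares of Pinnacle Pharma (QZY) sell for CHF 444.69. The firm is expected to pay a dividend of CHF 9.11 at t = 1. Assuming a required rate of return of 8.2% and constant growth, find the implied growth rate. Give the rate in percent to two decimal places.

6.15%

From P₀ = D₁/(r − g), the implied growth is g = r − D₁/P₀.
g = 0.082 − 9.11/444.69 = 0.082 − 0.02049 = 0.06151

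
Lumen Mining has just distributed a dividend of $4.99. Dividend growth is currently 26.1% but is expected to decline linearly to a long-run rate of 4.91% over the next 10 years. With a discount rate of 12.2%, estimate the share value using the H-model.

$144.33

H-model: P₀ = D₀[(1+g_L) + H(g_S−g_L)]/(r−g_L), with H = 10/2 = 5.
P₀ = 4.99 × [(1+0.0491) + 5×(0.261−0.0491)] / (0.122−0.0491)
   = 4.99 × 2.1086 / 0.0729 = 144.3335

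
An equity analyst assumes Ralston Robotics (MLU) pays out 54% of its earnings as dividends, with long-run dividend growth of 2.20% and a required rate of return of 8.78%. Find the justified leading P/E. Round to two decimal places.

8.21

Justified leading P/E = b/(r−g) = 0.54/(0.0878−0.022) = 8.2067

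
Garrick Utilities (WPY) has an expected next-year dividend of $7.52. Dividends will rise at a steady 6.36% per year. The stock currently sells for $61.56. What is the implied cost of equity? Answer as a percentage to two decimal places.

18.58%

Rearranging the constant-growth DDM: r = D₁/P₀ + g.
r = 7.5200 / 61.56 + 0.0636 = 0.12216 + 0.0636 = 0.18576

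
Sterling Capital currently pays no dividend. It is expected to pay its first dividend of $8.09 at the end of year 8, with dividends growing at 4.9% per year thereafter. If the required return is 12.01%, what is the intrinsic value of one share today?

$51.44

Deferred-dividend DDM. At t=7 the remaining stream is a growing perpetuity with first payment D_8 = 8.09.
V_7 = D_8/(r−g) = 8.09/(0.1201−0.049) = 113.7834
P₀ = V_7/(1+r)^7 = 113.7834/(1+0.1201)^7 = 51.4377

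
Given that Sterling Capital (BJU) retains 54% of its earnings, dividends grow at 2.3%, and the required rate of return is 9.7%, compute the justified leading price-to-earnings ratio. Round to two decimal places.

6.22

Payout ratio b = 1 − 0.54 = 0.46.
Justified leading P/E = b/(r−g) = 0.46/(0.097−0.023) = 6.2162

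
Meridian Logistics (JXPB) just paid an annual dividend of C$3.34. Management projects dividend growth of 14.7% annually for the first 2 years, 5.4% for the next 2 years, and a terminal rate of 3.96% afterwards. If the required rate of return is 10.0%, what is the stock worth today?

C$71.31

Three-stage DDM. Project D₁…D_4; terminal Gordon value at t=4 with g = 0.0396; discount at r = 0.1.
D_1 = 3.8310
D_2 = 4.3941
D_3 = 4.6314
D_4 = 4.8815
TV_4 = 5.0748/(0.1−0.0396) = 84.0202
P₀ = Σ Dₜ/(1+r)ᵗ + TV_4/(1+r)^4 = 71.3150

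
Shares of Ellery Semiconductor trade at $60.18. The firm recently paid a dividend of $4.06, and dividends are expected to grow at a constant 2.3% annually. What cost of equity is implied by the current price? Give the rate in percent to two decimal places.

Rearranging the constant-growth DDM: r = D₁/P₀ + g.
D₁ = 4.06 × (1 + 0.023) = 4.1534.
r = 4.1534 / 60.18 + 0.023 = 0.06902 + 0.023 = 0.09202

9.20%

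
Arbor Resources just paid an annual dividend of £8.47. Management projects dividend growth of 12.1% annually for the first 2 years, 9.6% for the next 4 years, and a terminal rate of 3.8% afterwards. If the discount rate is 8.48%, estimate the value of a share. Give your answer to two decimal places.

Three-stage DDM. Project D₁…D_6; terminal Gordon value at t=6 with g = 0.038; discount at r = 0.0848.
D_1 = 9.4949
D_2 = 10.6437
D_3 = 11.6655
D_4 = 12.7854
D_5 = 14.0128
D_6 = 15.3581
TV_6 = 15.9417/(0.0848−0.038) = 340.6343
P₀ = Σ Dₜ/(1+r)ᵗ + TV_6/(1+r)^6 = 263.9410

£263.94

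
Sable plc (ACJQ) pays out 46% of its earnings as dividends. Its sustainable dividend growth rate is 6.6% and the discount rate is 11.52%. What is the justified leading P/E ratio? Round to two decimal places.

9.35

Justified leading P/E = b/(r−g) = 0.46/(0.1152−0.066) = 9.3496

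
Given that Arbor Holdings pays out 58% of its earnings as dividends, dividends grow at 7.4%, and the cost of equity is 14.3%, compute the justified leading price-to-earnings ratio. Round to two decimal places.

8.41

Justified leading P/E = b/(r−g) = 0.58/(0.143−0.074) = 8.4058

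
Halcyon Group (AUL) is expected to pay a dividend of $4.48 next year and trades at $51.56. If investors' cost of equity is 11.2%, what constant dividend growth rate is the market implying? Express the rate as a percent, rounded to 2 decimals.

From P₀ = D₁/(r − g), the implied growth is g = r − D₁/P₀.
g = 0.112 − 4.48/51.56 = 0.112 − 0.08689 = 0.02511

2.51%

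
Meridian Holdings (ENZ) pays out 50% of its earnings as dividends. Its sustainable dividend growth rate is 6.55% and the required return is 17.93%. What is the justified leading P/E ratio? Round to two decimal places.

Justified leading P/E = b/(r−g) = 0.50/(0.1793−0.0655) = 4.3937

4.39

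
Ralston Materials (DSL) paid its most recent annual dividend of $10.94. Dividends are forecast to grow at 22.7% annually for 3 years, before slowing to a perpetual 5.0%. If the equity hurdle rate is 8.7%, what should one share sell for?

$488.55

Two-stage DDM. Project D₁…D_3 at 0.227, terminal growth 0.05, discount at r = 0.087.
D_1 = 13.4234
D_2 = 16.4705
D_3 = 20.2093
Terminal value at t=3: TV = D_4/(r−g) = 21.2198/(0.087−0.05) = 573.5068
P₀ = 13.4234/(1+0.087)^1 + 16.4705/(1+0.087)^2 + 20.2093/(1+0.087)^3 + 573.5068/(1+0.087)^3 = 488.5527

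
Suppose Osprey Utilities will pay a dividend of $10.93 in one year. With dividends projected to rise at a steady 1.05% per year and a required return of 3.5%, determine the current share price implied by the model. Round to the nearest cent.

$446.12

Gordon growth model: P₀ = D₁/(r − g), with D₁ = 10.93 given directly.
P₀ = 10.9300 / (0.035 − 0.0105) = 10.9300 / 0.0245 = 446.1224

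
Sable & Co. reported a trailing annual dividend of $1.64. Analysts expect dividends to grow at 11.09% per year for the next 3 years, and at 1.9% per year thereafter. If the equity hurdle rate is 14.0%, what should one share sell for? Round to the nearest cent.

$17.45

Two-stage DDM. Project D₁…D_3 at 0.1109, terminal growth 0.019, discount at r = 0.14.
D_1 = 1.8219
D_2 = 2.0239
D_3 = 2.2484
Terminal value at t=3: TV = D_4/(r−g) = 2.2911/(0.14−0.019) = 18.9347
P₀ = 1.8219/(1+0.14)^1 + 2.0239/(1+0.14)^2 + 2.2484/(1+0.14)^3 + 18.9347/(1+0.14)^3 = 17.4534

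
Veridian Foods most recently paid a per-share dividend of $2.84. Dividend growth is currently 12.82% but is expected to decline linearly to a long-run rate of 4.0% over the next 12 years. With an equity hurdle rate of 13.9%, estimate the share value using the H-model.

H-model: P₀ = D₀[(1+g_L) + H(g_S−g_L)]/(r−g_L), with H = 12/2 = 6.
P₀ = 2.84 × [(1+0.04) + 6×(0.1282−0.04)] / (0.139−0.04)
   = 2.84 × 1.5692 / 0.099 = 45.0154

$45.02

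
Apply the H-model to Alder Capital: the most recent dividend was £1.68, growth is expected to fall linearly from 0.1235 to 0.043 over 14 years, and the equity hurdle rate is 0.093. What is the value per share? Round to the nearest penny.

£53.98

H-model: P₀ = D₀[(1+g_L) + H(g_S−g_L)]/(r−g_L), with H = 14/2 = 7.
P₀ = 1.68 × [(1+0.043) + 7×(0.1235−0.043)] / (0.093−0.043)
   = 1.68 × 1.6065 / 0.05 = 53.9784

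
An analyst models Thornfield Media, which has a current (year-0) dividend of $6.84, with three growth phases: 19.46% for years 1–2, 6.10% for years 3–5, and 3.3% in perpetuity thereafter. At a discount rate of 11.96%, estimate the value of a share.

Three-stage DDM. Project D₁…D_5; terminal Gordon value at t=5 with g = 0.033; discount at r = 0.1196.
D_1 = 8.1711
D_2 = 9.7612
D_3 = 10.3566
D_4 = 10.9883
D_5 = 11.6586
TV_5 = 12.0434/(0.1196−0.033) = 139.0688
P₀ = Σ Dₜ/(1+r)ᵗ + TV_5/(1+r)^5 = 115.1378

$115.14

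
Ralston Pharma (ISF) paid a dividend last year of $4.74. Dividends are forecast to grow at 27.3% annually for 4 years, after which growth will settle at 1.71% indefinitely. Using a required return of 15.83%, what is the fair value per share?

Two-stage DDM. Project D₁…D_4 at 0.273, terminal growth 0.0171, discount at r = 0.1583.
D_1 = 6.0340
D_2 = 7.6813
D_3 = 9.7783
D_4 = 12.4478
Terminal value at t=4: TV = D_5/(r−g) = 12.6606/(0.1583−0.0171) = 89.6646
P₀ = 6.0340/(1+0.1583)^1 + 7.6813/(1+0.1583)^2 + 9.7783/(1+0.1583)^3 + 12.4478/(1+0.1583)^4 + 89.6646/(1+0.1583)^4 = 73.9543

$73.95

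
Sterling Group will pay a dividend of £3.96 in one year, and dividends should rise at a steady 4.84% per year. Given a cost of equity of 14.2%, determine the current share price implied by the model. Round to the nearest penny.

Gordon growth model: P₀ = D₁/(r − g), with D₁ = 3.96 given directly.
P₀ = 3.9600 / (0.142 − 0.0484) = 3.9600 / 0.0936 = 42.3077

£42.31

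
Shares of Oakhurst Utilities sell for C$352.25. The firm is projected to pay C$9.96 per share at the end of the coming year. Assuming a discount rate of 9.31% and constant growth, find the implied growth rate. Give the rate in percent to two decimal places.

6.48%

From P₀ = D₁/(r − g), the implied growth is g = r − D₁/P₀.
g = 0.0931 − 9.96/352.25 = 0.0931 − 0.02828 = 0.06482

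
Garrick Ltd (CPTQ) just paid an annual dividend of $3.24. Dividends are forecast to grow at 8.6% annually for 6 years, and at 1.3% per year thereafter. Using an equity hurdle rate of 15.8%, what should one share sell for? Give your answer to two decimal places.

Two-stage DDM. Project D₁…D_6 at 0.086, terminal growth 0.013, discount at r = 0.158.
D_1 = 3.5186
D_2 = 3.8212
D_3 = 4.1499
D_4 = 4.5068
D_5 = 4.8943
D_6 = 5.3153
Terminal value at t=6: TV = D_7/(r−g) = 5.3844/(0.158−0.013) = 37.1335
P₀ = 3.5186/(1+0.158)^1 + 3.8212/(1+0.158)^2 + 4.1499/(1+0.158)^3 + 4.5068/(1+0.158)^4 + 4.8943/(1+0.158)^5 + 5.3153/(1+0.158)^6 + 37.1335/(1+0.158)^6 = 31.0214

$31.02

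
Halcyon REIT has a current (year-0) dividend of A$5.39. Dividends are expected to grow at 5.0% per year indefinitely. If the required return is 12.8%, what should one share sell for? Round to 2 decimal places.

A$72.56

Gordon growth model: P₀ = D₁/(r − g). D₁ = 5.39 × (1 + 0.05) = 5.6595.
P₀ = 5.6595 / (0.128 − 0.05) = 5.6595 / 0.078 = 72.5577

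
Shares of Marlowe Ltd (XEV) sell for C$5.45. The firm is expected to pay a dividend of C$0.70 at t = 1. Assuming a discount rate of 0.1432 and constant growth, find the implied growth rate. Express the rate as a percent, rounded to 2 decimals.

1.48%

From P₀ = D₁/(r − g), the implied growth is g = r − D₁/P₀.
g = 0.1432 − 0.70/5.45 = 0.1432 − 0.12844 = 0.01476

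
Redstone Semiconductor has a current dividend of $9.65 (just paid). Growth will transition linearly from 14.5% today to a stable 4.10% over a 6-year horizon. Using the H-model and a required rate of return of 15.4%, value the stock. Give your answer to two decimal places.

$115.54

H-model: P₀ = D₀[(1+g_L) + H(g_S−g_L)]/(r−g_L), with H = 6/2 = 3.
P₀ = 9.65 × [(1+0.041) + 3×(0.145−0.041)] / (0.154−0.041)
   = 9.65 × 1.3530 / 0.113 = 115.5438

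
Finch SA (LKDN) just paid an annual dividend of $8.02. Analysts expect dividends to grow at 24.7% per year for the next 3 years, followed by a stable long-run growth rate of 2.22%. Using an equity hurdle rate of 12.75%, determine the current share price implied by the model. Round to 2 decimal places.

$134.86

Two-stage DDM. Project D₁…D_3 at 0.247, terminal growth 0.0222, discount at r = 0.1275.
D_1 = 10.0009
D_2 = 12.4712
D_3 = 15.5516
Terminal value at t=3: TV = D_4/(r−g) = 15.8968/(0.1275−0.0222) = 150.9667
P₀ = 10.0009/(1+0.1275)^1 + 12.4712/(1+0.1275)^2 + 15.5516/(1+0.1275)^3 + 150.9667/(1+0.1275)^3 = 134.8550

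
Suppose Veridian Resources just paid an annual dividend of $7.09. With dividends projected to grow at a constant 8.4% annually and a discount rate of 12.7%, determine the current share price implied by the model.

Gordon growth model: P₀ = D₁/(r − g). D₁ = 7.09 × (1 + 0.084) = 7.6856.
P₀ = 7.6856 / (0.127 − 0.084) = 7.6856 / 0.043 = 178.7340

$178.73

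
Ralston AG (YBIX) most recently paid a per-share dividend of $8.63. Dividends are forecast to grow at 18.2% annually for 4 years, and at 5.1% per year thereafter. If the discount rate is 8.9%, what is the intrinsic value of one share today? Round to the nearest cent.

Two-stage DDM. Project D₁…D_4 at 0.182, terminal growth 0.051, discount at r = 0.089.
D_1 = 10.2007
D_2 = 12.0572
D_3 = 14.2516
D_4 = 16.8454
Terminal value at t=4: TV = D_5/(r−g) = 17.7045/(0.089−0.051) = 465.9076
P₀ = 10.2007/(1+0.089)^1 + 12.0572/(1+0.089)^2 + 14.2516/(1+0.089)^3 + 16.8454/(1+0.089)^4 + 465.9076/(1+0.089)^4 = 373.8214

$373.82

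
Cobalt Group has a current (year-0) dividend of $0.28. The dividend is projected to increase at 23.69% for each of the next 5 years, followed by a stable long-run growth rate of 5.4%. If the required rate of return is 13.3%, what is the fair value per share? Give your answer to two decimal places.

$7.63

Two-stage DDM. Project D₁…D_5 at 0.2369, terminal growth 0.054, discount at r = 0.133.
D_1 = 0.3463
D_2 = 0.4284
D_3 = 0.5299
D_4 = 0.6554
D_5 = 0.8106
Terminal value at t=5: TV = D_6/(r−g) = 0.8544/(0.133−0.054) = 10.8154
P₀ = 0.3463/(1+0.133)^1 + 0.4284/(1+0.133)^2 + 0.5299/(1+0.133)^3 + 0.6554/(1+0.133)^4 + 0.8106/(1+0.133)^5 + 10.8154/(1+0.133)^5 = 7.6285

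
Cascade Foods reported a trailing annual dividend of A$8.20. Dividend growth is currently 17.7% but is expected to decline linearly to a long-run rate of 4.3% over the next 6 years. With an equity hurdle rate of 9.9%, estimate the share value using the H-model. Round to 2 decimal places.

H-model: P₀ = D₀[(1+g_L) + H(g_S−g_L)]/(r−g_L), with H = 6/2 = 3.
P₀ = 8.20 × [(1+0.043) + 3×(0.177−0.043)] / (0.099−0.043)
   = 8.20 × 1.4450 / 0.056 = 211.5893

A$211.59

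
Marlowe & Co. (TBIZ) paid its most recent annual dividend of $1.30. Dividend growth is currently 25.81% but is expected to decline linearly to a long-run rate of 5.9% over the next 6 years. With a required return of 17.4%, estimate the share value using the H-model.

$18.72

H-model: P₀ = D₀[(1+g_L) + H(g_S−g_L)]/(r−g_L), with H = 6/2 = 3.
P₀ = 1.30 × [(1+0.059) + 3×(0.2581−0.059)] / (0.174−0.059)
   = 1.30 × 1.6563 / 0.115 = 18.7234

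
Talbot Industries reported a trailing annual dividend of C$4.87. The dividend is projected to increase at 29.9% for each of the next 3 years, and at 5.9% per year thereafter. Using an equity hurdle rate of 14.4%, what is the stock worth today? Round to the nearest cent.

C$107.77

Two-stage DDM. Project D₁…D_3 at 0.299, terminal growth 0.059, discount at r = 0.144.
D_1 = 6.3261
D_2 = 8.2176
D_3 = 10.6747
Terminal value at t=3: TV = D_4/(r−g) = 11.3045/(0.144−0.059) = 132.9944
P₀ = 6.3261/(1+0.144)^1 + 8.2176/(1+0.144)^2 + 10.6747/(1+0.144)^3 + 132.9944/(1+0.144)^3 = 107.7678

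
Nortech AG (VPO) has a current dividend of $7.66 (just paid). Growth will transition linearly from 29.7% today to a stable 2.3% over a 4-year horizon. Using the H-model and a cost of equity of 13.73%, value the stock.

$105.28

H-model: P₀ = D₀[(1+g_L) + H(g_S−g_L)]/(r−g_L), with H = 4/2 = 2.
P₀ = 7.66 × [(1+0.023) + 2×(0.297−0.023)] / (0.1373−0.023)
   = 7.66 × 1.5710 / 0.1143 = 105.2831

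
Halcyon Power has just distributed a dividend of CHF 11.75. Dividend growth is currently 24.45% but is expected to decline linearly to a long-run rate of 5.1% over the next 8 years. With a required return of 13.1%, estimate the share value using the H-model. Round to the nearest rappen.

CHF 268.05

H-model: P₀ = D₀[(1+g_L) + H(g_S−g_L)]/(r−g_L), with H = 8/2 = 4.
P₀ = 11.75 × [(1+0.051) + 4×(0.2445−0.051)] / (0.131−0.051)
   = 11.75 × 1.8250 / 0.08 = 268.0469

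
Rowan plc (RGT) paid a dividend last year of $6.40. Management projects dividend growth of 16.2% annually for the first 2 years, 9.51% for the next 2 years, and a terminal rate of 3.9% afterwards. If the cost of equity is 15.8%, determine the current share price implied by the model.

Three-stage DDM. Project D₁…D_4; terminal Gordon value at t=4 with g = 0.039; discount at r = 0.158.
D_1 = 7.4368
D_2 = 8.6416
D_3 = 9.4634
D_4 = 10.3633
TV_4 = 10.7675/(0.158−0.039) = 90.4833
P₀ = Σ Dₜ/(1+r)ᵗ + TV_4/(1+r)^4 = 75.0431

$75.04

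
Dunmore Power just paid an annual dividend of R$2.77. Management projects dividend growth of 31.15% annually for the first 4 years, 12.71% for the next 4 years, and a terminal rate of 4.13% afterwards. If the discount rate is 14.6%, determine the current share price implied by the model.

R$78.15

Three-stage DDM. Project D₁…D_8; terminal Gordon value at t=8 with g = 0.0413; discount at r = 0.146.
D_1 = 3.6329
D_2 = 4.7645
D_3 = 6.2486
D_4 = 8.1951
D_5 = 9.2367
D_6 = 10.4107
D_7 = 11.7338
D_8 = 13.2252
TV_8 = 13.7714/(0.146−0.0413) = 131.5322
P₀ = Σ Dₜ/(1+r)ᵗ + TV_8/(1+r)^8 = 78.1490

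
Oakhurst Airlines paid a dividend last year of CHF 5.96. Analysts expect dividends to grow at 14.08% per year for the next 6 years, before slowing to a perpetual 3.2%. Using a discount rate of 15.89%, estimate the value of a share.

Two-stage DDM. Project D₁…D_6 at 0.1408, terminal growth 0.032, discount at r = 0.1589.
D_1 = 6.7992
D_2 = 7.7565
D_3 = 8.8486
D_4 = 10.0945
D_5 = 11.5158
D_6 = 13.1372
Terminal value at t=6: TV = D_7/(r−g) = 13.5576/(0.1589−0.032) = 106.8369
P₀ = 6.7992/(1+0.1589)^1 + 7.7565/(1+0.1589)^2 + 8.8486/(1+0.1589)^3 + 10.0945/(1+0.1589)^4 + 11.5158/(1+0.1589)^5 + 13.1372/(1+0.1589)^6 + 106.8369/(1+0.1589)^6 = 77.9560

CHF 77.96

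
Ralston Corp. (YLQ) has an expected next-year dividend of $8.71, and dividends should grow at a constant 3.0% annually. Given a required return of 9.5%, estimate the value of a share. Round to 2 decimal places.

Gordon growth model: P₀ = D₁/(r − g), with D₁ = 8.71 given directly.
P₀ = 8.7100 / (0.095 − 0.03) = 8.7100 / 0.065 = 134.0000

$134.00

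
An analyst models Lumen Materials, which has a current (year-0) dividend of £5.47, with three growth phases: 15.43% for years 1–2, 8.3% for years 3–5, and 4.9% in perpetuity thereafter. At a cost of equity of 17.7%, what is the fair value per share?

£57.61

Three-stage DDM. Project D₁…D_5; terminal Gordon value at t=5 with g = 0.049; discount at r = 0.177.
D_1 = 6.3140
D_2 = 7.2883
D_3 = 7.8932
D_4 = 8.5483
D_5 = 9.2578
TV_5 = 9.7115/(0.177−0.049) = 75.8710
P₀ = Σ Dₜ/(1+r)ᵗ + TV_5/(1+r)^5 = 57.6079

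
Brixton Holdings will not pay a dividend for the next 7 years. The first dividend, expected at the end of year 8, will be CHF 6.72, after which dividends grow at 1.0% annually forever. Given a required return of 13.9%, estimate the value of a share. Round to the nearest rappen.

CHF 20.95

Deferred-dividend DDM. At t=7 the remaining stream is a growing perpetuity with first payment D_8 = 6.72.
V_7 = D_8/(r−g) = 6.72/(0.139−0.01) = 52.0930
P₀ = V_7/(1+r)^7 = 52.0930/(1+0.139)^7 = 20.9466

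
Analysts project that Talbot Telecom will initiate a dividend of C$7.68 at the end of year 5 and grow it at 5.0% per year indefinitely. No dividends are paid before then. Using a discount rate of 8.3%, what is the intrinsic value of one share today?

Deferred-dividend DDM. At t=4 the remaining stream is a growing perpetuity with first payment D_5 = 7.68.
V_4 = D_5/(r−g) = 7.68/(0.083−0.05) = 232.7273
P₀ = V_4/(1+r)^4 = 232.7273/(1+0.083)^4 = 169.1739

C$169.17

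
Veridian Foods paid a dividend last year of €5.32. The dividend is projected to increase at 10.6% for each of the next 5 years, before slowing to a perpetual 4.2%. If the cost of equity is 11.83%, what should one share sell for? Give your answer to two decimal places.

€94.48

Two-stage DDM. Project D₁…D_5 at 0.106, terminal growth 0.042, discount at r = 0.1183.
D_1 = 5.8839
D_2 = 6.5076
D_3 = 7.1974
D_4 = 7.9603
D_5 = 8.8041
Terminal value at t=5: TV = D_6/(r−g) = 9.1739/(0.1183−0.042) = 120.2349
P₀ = 5.8839/(1+0.1183)^1 + 6.5076/(1+0.1183)^2 + 7.1974/(1+0.1183)^3 + 7.9603/(1+0.1183)^4 + 8.8041/(1+0.1183)^5 + 120.2349/(1+0.1183)^5 = 94.4797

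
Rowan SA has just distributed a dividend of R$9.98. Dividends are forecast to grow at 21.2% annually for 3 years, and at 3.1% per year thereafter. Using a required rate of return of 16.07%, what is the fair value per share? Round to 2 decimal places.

R$122.99

Two-stage DDM. Project D₁…D_3 at 0.212, terminal growth 0.031, discount at r = 0.1607.
D_1 = 12.0958
D_2 = 14.6601
D_3 = 17.7680
Terminal value at t=3: TV = D_4/(r−g) = 18.3188/(0.1607−0.031) = 141.2398
P₀ = 12.0958/(1+0.1607)^1 + 14.6601/(1+0.1607)^2 + 17.7680/(1+0.1607)^3 + 141.2398/(1+0.1607)^3 = 122.9881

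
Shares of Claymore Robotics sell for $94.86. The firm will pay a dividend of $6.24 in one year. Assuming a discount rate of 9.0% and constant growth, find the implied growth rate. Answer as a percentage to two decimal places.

2.42%

From P₀ = D₁/(r − g), the implied growth is g = r − D₁/P₀.
g = 0.09 − 6.24/94.86 = 0.09 − 0.06578 = 0.02422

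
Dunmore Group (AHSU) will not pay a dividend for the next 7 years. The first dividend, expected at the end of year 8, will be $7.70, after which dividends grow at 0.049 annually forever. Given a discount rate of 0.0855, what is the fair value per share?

Deferred-dividend DDM. At t=7 the remaining stream is a growing perpetuity with first payment D_8 = 7.70.
V_7 = D_8/(r−g) = 7.70/(0.0855−0.049) = 210.9589
P₀ = V_7/(1+r)^7 = 210.9589/(1+0.0855)^7 = 118.7925

$118.79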